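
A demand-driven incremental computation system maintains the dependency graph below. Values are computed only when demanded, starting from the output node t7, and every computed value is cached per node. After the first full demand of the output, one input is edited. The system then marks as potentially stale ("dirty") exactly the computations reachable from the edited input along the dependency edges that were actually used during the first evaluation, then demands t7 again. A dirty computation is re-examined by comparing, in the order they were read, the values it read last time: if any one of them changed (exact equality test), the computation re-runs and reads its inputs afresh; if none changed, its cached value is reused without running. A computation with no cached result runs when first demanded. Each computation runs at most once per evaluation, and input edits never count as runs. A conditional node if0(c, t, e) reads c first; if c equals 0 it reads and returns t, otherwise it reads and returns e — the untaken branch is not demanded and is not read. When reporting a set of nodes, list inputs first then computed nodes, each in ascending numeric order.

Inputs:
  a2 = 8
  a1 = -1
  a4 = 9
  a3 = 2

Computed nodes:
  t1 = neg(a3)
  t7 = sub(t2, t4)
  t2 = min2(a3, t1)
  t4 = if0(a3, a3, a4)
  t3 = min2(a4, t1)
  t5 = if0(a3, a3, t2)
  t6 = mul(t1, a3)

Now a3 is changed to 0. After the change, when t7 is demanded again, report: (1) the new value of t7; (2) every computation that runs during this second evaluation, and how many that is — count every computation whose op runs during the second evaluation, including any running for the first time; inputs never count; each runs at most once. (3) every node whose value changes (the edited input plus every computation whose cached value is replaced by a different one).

New value of t7: 0.
Computations that run: t1, t2, t4, t7 — 4 in total.
Values that change: a3, t1, t2, t4, t7.

First evaluation (everything demanded from the output):
  t1 = neg(2) = -2
  t2 = min2(2, -2) = -2
  t4 = if0(a3=2 -> else branch a4) = 9
  t7 = sub(-2, 9) = -11

Propagation after the edit:
  t1: runs — a3 2->0; result 0.
  t2: runs — a3 2->0; t1 -2->0; result 0.
  t4: runs — a3 2->0; result 0.
  t7: runs — t2 -2->0; t4 9->0; result 0.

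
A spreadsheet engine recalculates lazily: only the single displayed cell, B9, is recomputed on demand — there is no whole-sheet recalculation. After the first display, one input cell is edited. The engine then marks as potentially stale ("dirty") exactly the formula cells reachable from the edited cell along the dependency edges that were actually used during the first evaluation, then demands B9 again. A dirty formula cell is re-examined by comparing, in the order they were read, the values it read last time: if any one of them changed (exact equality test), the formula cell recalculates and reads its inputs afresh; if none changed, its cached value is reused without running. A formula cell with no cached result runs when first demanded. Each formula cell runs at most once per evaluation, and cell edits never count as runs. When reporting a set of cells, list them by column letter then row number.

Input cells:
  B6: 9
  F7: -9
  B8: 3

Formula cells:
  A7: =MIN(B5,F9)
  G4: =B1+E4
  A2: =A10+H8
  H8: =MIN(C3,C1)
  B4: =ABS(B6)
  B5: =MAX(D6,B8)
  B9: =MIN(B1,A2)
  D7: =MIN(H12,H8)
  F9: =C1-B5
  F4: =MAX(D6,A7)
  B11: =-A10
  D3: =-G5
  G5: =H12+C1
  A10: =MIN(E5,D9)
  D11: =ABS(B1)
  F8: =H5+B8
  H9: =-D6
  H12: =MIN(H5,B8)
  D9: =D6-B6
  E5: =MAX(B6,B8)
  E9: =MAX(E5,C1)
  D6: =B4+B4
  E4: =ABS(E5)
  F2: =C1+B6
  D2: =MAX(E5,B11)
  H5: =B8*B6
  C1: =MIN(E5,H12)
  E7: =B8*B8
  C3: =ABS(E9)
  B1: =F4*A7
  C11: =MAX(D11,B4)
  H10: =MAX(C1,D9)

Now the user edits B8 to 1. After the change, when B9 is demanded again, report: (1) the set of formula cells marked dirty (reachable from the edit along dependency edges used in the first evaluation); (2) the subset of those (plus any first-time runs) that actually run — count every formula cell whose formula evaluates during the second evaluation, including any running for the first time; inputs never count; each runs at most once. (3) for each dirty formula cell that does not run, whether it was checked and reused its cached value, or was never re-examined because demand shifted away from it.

First evaluation (everything demanded from the output):
  B4 = ABS(9) = 9
  D6 = 9 + 9 = 18
  B5 = MAX(18, 3) = 18
  D9 = 18 - 9 = 9
  E5 = MAX(9, 3) = 9
  A10 = MIN(9, 9) = 9
  H5 = 3 * 9 = 27
  H12 = MIN(27, 3) = 3
  C1 = MIN(9, 3) = 3
  E9 = MAX(9, 3) = 9
  C3 = ABS(9) = 9
  F9 = 3 - 18 = -15
  A7 = MIN(18, -15) = -15
  F4 = MAX(18, -15) = 18
  B1 = 18 * -15 = -270
  H8 = MIN(9, 3) = 3
  A2 = 9 + 3 = 12
  B9 = MIN(-270, 12) = -270

Propagation after the edit:
  B5: runs — B8 3->1; result 18 (same value as before).
  E5: runs — B8 3->1; result 9 (same value as before).
  A10: checked — values it read are unchanged (E5 unchanged, D9 unchanged); reused cached 9 without running.
  H5: runs — B8 3->1; result 9.
  H12: runs — H5 27->9; B8 3->1; result 1.
  C1: runs — H12 3->1; result 1.
  E9: runs — C1 3->1; result 9 (same value as before).
  C3: checked — values it read are unchanged (E9 unchanged); reused cached 9 without running.
  F9: runs — C1 3->1; result -17.
  A7: runs — F9 -15->-17; result -17.
  F4: runs — A7 -15->-17; result 18 (same value as before).
  B1: runs — A7 -15->-17; result -306.
  H8: runs — C1 3->1; result 1.
  A2: runs — H8 3->1; result 10.
  B9: runs — B1 -270->-306; A2 12->10; result -306.

Key observation: the cutoff stops propagation at C3 — its inputs' values are unchanged, so it reuses its cache.

Marked dirty: A2, A7, A10, B1, B5, B9, C1, C3, E5, E9, F4, F9, H5, H8, H12.
Formula cells that run: A2, A7, B1, B5, B9, C1, E5, E9, F4, F9, H5, H8, H12 — 13 in total.
Checked but reused from cache: A10, C3.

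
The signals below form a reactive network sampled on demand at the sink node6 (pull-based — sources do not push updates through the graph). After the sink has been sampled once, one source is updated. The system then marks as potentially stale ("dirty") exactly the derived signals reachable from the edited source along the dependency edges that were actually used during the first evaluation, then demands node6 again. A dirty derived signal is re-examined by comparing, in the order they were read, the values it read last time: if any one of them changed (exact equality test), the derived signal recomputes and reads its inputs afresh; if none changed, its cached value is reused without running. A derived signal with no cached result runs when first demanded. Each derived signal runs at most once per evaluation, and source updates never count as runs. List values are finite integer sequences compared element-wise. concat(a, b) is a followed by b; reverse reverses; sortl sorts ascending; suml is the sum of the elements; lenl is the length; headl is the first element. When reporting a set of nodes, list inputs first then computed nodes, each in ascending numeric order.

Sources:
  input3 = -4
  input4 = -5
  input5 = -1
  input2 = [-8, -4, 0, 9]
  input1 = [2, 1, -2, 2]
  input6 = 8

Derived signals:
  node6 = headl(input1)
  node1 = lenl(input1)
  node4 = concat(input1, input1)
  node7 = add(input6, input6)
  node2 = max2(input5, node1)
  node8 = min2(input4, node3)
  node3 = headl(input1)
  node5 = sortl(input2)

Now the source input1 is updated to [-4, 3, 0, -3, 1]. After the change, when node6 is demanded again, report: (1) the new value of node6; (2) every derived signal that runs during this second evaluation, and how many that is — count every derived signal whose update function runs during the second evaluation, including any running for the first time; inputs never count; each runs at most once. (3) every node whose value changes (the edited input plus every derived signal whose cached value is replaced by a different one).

Initial pass — values computed on the first demand:
  node6 = headl([2, 1, -2, 2]) = 2

Second demand — change propagation:
  node6: re-runs because input1 [2, 1, -2, 2]->[-4, 3, 0, -3, 1]; new result -4.

node6 now evaluates to -4.
Run set: node6 (1 run).
Changed values: input1, node6.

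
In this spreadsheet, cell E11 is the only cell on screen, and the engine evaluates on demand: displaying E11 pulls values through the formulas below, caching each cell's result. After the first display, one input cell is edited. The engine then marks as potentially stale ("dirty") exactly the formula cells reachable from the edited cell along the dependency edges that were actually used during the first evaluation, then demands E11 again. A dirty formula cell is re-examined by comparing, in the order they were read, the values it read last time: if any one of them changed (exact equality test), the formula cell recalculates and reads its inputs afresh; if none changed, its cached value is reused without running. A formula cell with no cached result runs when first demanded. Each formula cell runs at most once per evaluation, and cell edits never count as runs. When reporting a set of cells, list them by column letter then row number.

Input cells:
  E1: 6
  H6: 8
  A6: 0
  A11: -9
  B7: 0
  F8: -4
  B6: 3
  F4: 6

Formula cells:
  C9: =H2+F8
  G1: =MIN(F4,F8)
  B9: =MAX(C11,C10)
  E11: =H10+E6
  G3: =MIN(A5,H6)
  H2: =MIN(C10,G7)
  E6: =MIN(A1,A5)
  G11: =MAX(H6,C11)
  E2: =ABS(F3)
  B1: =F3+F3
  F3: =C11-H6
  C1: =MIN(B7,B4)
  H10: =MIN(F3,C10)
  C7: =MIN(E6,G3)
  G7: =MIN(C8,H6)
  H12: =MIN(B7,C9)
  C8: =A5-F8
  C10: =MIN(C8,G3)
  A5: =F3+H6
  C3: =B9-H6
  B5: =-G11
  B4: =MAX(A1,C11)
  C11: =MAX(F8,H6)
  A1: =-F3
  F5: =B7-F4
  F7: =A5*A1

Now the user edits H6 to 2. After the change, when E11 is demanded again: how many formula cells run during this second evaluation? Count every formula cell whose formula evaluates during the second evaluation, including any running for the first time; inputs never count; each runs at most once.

Initial pass — values computed on the first demand:
  C11 = MAX(-4, 8) = 8
  F3 = 8 - 8 = 0
  A1 = -(0) = 0
  A5 = 0 + 8 = 8
  C8 = 8 - -4 = 12
  E6 = MIN(0, 8) = 0
  G3 = MIN(8, 8) = 8
  C10 = MIN(12, 8) = 8
  H10 = MIN(0, 8) = 0
  E11 = 0 + 0 = 0

Second demand — change propagation:
  C11: re-runs because H6 8->2; new result 2.
  F3: re-runs because C11 8->2; H6 8->2; new result 0 (unchanged).
  A1: re-examined; everything it read last time is the same (F3 unchanged) — cache 0 kept, no run.
  A5: re-runs because H6 8->2; new result 2.
  C8: re-runs because A5 8->2; new result 6.
  E6: re-runs because A5 8->2; new result 0 (unchanged).
  G3: re-runs because A5 8->2; H6 8->2; new result 2.
  C10: re-runs because C8 12->6; G3 8->2; new result 2.
  H10: re-runs because C10 8->2; new result 0 (unchanged).
  E11: re-examined; everything it read last time is the same (H10 unchanged, E6 unchanged) — cache 0 kept, no run.

The important point: at A1 every value read last time is unchanged, so the dirty flag clears without a run.

Run set: A5, C8, C10, C11, E6, F3, G3, H10 (8 run).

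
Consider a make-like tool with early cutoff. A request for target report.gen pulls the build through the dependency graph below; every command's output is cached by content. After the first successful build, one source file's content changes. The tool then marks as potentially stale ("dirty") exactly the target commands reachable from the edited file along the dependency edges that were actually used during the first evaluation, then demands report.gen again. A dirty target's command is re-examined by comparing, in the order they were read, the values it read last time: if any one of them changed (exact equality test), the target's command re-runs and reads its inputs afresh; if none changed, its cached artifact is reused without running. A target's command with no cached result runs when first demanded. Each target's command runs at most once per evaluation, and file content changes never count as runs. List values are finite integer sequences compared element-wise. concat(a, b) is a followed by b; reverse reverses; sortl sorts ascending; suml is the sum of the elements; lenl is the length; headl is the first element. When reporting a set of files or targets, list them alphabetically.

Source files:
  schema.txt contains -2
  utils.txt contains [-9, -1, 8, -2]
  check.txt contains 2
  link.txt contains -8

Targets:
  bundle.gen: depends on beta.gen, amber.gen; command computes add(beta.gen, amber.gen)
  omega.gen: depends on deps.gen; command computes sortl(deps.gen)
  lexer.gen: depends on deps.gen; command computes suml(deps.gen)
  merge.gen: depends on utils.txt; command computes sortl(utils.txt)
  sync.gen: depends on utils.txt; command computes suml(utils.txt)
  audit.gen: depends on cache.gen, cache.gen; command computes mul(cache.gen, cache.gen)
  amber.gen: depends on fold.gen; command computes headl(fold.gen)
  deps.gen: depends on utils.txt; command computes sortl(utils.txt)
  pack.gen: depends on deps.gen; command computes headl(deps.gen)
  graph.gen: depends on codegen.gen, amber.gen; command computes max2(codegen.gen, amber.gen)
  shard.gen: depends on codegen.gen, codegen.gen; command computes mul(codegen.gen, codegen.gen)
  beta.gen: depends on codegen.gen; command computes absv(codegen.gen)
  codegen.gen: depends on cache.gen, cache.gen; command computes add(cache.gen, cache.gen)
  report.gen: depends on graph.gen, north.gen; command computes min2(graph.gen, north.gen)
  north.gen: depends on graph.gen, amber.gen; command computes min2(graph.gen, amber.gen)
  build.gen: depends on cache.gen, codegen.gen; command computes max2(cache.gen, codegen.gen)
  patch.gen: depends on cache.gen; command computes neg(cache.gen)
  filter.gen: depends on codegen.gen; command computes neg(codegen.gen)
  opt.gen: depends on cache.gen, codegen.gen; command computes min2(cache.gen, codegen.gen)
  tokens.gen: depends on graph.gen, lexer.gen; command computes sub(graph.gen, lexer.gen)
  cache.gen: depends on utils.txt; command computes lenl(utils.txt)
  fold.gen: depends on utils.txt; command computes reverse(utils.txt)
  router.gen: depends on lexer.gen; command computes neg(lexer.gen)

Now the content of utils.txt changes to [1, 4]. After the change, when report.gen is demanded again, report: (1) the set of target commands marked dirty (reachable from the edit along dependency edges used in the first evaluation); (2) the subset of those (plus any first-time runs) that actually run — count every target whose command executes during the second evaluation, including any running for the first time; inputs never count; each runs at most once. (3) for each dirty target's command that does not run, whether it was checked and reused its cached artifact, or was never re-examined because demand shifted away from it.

The edit dirties: amber.gen, cache.gen, codegen.gen, fold.gen, graph.gen, north.gen, report.gen.
7 target commands run: amber.gen, cache.gen, codegen.gen, fold.gen, graph.gen, north.gen, report.gen.
No dirty target's command escaped a run.

First demand of the output computes:
  cache.gen = lenl([-9, -1, 8, -2]) = 4
  codegen.gen = add(4, 4) = 8
  fold.gen = reverse([-9, -1, 8, -2]) = [-2, 8, -1, -9]
  amber.gen = headl([-2, 8, -1, -9]) = -2
  graph.gen = max2(8, -2) = 8
  north.gen = min2(8, -2) = -2
  report.gen = min2(8, -2) = -2

After the edit, cleaning proceeds:
  cache.gen: a read changed (utils.txt [-9, -1, 8, -2]->[1, 4]) — executes, giving 2.
  codegen.gen: a read changed (cache.gen 4->2; cache.gen 4->2) — executes, giving 4.
  fold.gen: a read changed (utils.txt [-9, -1, 8, -2]->[1, 4]) — executes, giving [4, 1].
  amber.gen: a read changed (fold.gen [-2, 8, -1, -9]->[4, 1]) — executes, giving 4.
  graph.gen: a read changed (codegen.gen 8->4; amber.gen -2->4) — executes, giving 4.
  north.gen: a read changed (graph.gen 8->4; amber.gen -2->4) — executes, giving 4.
  report.gen: a read changed (graph.gen 8->4; north.gen -2->4) — executes, giving 4.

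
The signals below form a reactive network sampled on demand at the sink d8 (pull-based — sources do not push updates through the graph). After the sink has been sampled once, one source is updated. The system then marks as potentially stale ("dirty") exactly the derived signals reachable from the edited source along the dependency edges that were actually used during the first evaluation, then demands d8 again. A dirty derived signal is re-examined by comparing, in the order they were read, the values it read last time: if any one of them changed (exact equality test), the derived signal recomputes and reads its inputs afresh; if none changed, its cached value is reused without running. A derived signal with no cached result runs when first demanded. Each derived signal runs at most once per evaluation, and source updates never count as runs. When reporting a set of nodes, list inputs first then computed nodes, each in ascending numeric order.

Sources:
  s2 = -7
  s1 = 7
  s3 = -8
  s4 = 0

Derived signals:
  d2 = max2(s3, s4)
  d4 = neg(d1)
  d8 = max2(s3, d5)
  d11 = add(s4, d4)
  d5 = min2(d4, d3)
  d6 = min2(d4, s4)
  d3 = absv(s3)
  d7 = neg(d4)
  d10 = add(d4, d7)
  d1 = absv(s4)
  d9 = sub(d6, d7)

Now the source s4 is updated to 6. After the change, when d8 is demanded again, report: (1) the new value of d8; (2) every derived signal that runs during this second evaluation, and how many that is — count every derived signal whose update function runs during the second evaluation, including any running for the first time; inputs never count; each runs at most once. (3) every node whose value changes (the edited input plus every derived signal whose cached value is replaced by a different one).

Initial pass — values computed on the first demand:
  d1 = absv(0) = 0
  d3 = absv(-8) = 8
  d4 = neg(0) = 0
  d5 = min2(0, 8) = 0
  d8 = max2(-8, 0) = 0

Second demand — change propagation:
  d1: re-runs because s4 0->6; new result 6.
  d4: re-runs because d1 0->6; new result -6.
  d5: re-runs because d4 0->-6; new result -6.
  d8: re-runs because d5 0->-6; new result -6.

d8 now evaluates to -6.
Run set: d1, d4, d5, d8 (4 run).
Changed values: s4, d1, d4, d5, d8.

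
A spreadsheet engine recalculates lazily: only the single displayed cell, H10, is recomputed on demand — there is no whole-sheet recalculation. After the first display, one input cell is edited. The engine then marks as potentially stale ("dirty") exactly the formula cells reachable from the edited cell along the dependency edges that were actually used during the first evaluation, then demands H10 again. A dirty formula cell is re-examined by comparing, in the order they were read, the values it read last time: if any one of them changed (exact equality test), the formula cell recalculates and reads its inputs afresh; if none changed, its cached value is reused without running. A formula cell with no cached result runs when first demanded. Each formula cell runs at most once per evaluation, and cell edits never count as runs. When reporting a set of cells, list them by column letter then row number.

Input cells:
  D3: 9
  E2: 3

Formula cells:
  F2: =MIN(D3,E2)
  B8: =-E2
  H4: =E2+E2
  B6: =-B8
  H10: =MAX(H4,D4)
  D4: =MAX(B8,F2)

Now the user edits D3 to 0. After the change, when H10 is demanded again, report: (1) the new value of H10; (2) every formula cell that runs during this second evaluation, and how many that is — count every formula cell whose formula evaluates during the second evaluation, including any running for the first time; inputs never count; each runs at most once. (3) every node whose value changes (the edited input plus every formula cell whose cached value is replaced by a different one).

New value of H10: 6.
Formula cells that run: D4, F2, H10 — 3 in total.
Values that change: D3, D4, F2.

First evaluation (everything demanded from the output):
  B8 = -(3) = -3
  F2 = MIN(9, 3) = 3
  D4 = MAX(-3, 3) = 3
  H4 = 3 + 3 = 6
  H10 = MAX(6, 3) = 6

Propagation after the edit:
  F2: runs — D3 9->0; result 0.
  D4: runs — F2 3->0; result 0.
  H10: runs — D4 3->0; result 6 (same value as before).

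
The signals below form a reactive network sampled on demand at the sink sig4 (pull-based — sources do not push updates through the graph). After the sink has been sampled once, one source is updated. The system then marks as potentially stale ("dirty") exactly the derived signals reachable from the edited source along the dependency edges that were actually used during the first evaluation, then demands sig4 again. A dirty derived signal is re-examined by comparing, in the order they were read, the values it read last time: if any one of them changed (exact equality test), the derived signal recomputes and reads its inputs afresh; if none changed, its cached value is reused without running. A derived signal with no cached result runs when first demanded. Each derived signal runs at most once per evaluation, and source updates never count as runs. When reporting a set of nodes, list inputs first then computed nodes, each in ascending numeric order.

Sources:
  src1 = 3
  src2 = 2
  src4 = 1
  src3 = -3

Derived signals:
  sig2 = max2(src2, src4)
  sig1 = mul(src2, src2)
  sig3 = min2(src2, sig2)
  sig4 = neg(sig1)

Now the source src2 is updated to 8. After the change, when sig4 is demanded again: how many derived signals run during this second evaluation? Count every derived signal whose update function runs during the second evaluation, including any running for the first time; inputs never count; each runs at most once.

Initial pass — values computed on the first demand:
  sig1 = mul(2, 2) = 4
  sig4 = neg(4) = -4

Second demand — change propagation:
  sig1: re-runs because src2 2->8; src2 2->8; new result 64.
  sig4: re-runs because sig1 4->64; new result -64.

Run set: sig1, sig4 (2 run).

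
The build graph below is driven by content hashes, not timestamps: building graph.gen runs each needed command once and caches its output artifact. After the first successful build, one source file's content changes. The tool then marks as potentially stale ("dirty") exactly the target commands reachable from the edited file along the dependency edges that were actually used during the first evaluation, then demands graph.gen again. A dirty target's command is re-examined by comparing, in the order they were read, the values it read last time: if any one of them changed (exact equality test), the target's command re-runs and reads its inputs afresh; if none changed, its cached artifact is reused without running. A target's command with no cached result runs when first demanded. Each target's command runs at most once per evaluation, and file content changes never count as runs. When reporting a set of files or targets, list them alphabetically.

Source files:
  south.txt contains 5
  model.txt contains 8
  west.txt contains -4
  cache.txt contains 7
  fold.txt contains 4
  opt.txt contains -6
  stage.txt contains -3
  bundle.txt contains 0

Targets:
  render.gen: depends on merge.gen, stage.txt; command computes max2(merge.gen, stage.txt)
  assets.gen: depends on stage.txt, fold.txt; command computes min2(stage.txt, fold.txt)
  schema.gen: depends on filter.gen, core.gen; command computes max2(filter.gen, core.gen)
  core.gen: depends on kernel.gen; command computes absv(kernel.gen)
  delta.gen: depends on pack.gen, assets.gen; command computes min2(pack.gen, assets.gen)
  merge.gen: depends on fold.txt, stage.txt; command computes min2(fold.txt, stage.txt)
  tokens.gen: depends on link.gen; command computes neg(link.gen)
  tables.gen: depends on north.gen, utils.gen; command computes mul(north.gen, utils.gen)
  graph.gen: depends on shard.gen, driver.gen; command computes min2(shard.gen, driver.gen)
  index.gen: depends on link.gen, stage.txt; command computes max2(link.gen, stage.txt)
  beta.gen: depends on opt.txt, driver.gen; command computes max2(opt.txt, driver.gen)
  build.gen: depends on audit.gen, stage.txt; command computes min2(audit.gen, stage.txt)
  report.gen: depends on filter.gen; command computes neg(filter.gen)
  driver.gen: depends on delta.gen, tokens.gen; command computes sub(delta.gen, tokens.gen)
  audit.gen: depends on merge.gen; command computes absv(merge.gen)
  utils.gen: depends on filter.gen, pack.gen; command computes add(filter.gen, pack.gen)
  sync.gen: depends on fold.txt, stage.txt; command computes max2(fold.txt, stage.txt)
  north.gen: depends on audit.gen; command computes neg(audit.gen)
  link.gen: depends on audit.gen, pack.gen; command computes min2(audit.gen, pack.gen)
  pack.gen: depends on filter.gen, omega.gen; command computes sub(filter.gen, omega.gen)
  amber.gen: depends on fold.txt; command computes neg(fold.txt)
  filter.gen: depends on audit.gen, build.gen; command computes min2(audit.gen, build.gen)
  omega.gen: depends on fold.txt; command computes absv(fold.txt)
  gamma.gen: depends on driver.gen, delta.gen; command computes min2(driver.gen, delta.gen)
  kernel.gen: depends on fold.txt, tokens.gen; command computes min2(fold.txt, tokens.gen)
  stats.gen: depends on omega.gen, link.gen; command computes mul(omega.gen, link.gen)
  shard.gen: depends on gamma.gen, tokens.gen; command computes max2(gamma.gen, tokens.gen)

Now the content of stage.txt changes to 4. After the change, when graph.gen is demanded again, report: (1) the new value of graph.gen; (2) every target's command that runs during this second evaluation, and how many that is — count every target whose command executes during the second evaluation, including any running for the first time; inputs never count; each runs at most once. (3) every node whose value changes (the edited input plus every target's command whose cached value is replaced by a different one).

graph.gen now evaluates to 0.
Run set: assets.gen, audit.gen, build.gen, delta.gen, driver.gen, filter.gen, gamma.gen, graph.gen, link.gen, merge.gen, pack.gen, shard.gen, tokens.gen (13 run).
Changed values: assets.gen, audit.gen, build.gen, delta.gen, driver.gen, filter.gen, gamma.gen, graph.gen, link.gen, merge.gen, pack.gen, shard.gen, stage.txt, tokens.gen.

Initial pass — values computed on the first demand:
  assets.gen = min2(-3, 4) = -3
  merge.gen = min2(4, -3) = -3
  audit.gen = absv(-3) = 3
  build.gen = min2(3, -3) = -3
  filter.gen = min2(3, -3) = -3
  omega.gen = absv(4) = 4
  pack.gen = sub(-3, 4) = -7
  delta.gen = min2(-7, -3) = -7
  link.gen = min2(3, -7) = -7
  tokens.gen = neg(-7) = 7
  driver.gen = sub(-7, 7) = -14
  gamma.gen = min2(-14, -7) = -14
  shard.gen = max2(-14, 7) = 7
  graph.gen = min2(7, -14) = -14

Second demand — change propagation:
  assets.gen: re-runs because stage.txt -3->4; new result 4.
  merge.gen: re-runs because stage.txt -3->4; new result 4.
  audit.gen: re-runs because merge.gen -3->4; new result 4.
  build.gen: re-runs because audit.gen 3->4; stage.txt -3->4; new result 4.
  filter.gen: re-runs because audit.gen 3->4; build.gen -3->4; new result 4.
  pack.gen: re-runs because filter.gen -3->4; new result 0.
  delta.gen: re-runs because pack.gen -7->0; assets.gen -3->4; new result 0.
  link.gen: re-runs because audit.gen 3->4; pack.gen -7->0; new result 0.
  tokens.gen: re-runs because link.gen -7->0; new result 0.
  driver.gen: re-runs because delta.gen -7->0; tokens.gen 7->0; new result 0.
  gamma.gen: re-runs because driver.gen -14->0; delta.gen -7->0; new result 0.
  shard.gen: re-runs because gamma.gen -14->0; tokens.gen 7->0; new result 0.
  graph.gen: re-runs because shard.gen 7->0; driver.gen -14->0; new result 0.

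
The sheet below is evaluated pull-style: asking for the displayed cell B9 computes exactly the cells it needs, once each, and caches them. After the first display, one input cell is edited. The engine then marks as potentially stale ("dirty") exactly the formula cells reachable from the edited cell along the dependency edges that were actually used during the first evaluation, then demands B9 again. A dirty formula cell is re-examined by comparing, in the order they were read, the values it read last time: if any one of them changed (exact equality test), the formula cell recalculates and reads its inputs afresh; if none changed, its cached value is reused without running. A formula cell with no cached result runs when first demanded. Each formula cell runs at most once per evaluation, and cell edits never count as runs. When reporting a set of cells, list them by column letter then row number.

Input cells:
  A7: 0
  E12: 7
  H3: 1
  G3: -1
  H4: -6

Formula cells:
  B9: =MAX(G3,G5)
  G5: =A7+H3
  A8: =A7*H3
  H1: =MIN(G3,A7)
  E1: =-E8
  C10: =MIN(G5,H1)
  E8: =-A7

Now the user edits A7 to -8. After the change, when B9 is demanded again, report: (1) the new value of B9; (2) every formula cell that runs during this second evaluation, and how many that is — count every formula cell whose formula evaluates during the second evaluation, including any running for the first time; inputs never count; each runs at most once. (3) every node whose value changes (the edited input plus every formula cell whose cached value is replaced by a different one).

Demanding B9 again yields -1.
2 formula cells run: B9, G5.
The nodes whose values change: A7, B9, G5.

First demand of the output computes:
  G5 = 0 + 1 = 1
  B9 = MAX(-1, 1) = 1

After the edit, cleaning proceeds:
  G5: a read changed (A7 0->-8) — executes, giving -7.
  B9: a read changed (G5 1->-7) — executes, giving -1.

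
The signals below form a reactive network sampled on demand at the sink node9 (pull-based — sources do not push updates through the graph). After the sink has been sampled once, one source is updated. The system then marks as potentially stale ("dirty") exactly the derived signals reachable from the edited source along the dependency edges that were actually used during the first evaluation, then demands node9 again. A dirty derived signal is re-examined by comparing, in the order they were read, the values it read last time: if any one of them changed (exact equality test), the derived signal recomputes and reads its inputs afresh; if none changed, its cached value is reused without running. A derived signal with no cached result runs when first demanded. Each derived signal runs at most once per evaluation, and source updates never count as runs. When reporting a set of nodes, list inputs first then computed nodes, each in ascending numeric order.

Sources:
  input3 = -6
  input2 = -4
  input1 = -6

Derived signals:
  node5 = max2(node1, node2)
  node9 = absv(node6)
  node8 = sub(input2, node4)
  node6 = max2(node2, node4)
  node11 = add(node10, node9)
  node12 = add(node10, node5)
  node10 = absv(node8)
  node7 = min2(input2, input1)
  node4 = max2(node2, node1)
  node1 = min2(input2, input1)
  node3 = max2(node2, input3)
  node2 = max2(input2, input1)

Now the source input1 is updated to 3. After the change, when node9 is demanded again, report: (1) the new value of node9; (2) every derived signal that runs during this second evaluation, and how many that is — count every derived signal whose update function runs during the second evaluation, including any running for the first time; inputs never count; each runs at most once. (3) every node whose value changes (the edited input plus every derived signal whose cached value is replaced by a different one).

Initial pass — values computed on the first demand:
  node1 = min2(-4, -6) = -6
  node2 = max2(-4, -6) = -4
  node4 = max2(-4, -6) = -4
  node6 = max2(-4, -4) = -4
  node9 = absv(-4) = 4

Second demand — change propagation:
  node1: re-runs because input1 -6->3; new result -4.
  node2: re-runs because input1 -6->3; new result 3.
  node4: re-runs because node2 -4->3; node1 -6->-4; new result 3.
  node6: re-runs because node2 -4->3; node4 -4->3; new result 3.
  node9: re-runs because node6 -4->3; new result 3.

node9 now evaluates to 3.
Run set: node1, node2, node4, node6, node9 (5 run).
Changed values: input1, node1, node2, node4, node6, node9.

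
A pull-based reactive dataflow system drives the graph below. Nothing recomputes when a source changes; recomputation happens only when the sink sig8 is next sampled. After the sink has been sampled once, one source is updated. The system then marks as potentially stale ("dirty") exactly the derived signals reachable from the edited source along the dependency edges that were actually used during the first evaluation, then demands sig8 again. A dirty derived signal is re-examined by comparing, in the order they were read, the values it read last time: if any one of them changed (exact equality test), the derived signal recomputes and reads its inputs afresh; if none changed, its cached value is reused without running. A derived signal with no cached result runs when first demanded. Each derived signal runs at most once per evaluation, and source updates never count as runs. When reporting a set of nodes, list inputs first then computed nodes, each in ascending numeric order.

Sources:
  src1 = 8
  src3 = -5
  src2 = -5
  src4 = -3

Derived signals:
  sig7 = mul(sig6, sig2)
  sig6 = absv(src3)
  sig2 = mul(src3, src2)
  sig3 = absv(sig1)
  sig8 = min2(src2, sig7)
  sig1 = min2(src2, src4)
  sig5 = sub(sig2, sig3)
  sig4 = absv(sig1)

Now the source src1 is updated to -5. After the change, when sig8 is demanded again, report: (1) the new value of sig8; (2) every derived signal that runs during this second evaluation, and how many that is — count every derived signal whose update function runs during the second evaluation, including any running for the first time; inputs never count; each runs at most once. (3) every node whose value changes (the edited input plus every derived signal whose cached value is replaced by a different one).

New value of sig8: -5.
Derived signals that run: none — 0 in total.
Values that change: src1.
Key observation: src1 is never demanded by the output, so the edit triggers no recomputation at all.

First evaluation (everything demanded from the output):
  sig2 = mul(-5, -5) = 25
  sig6 = absv(-5) = 5
  sig7 = mul(5, 25) = 125
  sig8 = min2(-5, 125) = -5

Propagation after the edit:
  src1 feeds no computation that the output demands — nothing is marked dirty and nothing runs.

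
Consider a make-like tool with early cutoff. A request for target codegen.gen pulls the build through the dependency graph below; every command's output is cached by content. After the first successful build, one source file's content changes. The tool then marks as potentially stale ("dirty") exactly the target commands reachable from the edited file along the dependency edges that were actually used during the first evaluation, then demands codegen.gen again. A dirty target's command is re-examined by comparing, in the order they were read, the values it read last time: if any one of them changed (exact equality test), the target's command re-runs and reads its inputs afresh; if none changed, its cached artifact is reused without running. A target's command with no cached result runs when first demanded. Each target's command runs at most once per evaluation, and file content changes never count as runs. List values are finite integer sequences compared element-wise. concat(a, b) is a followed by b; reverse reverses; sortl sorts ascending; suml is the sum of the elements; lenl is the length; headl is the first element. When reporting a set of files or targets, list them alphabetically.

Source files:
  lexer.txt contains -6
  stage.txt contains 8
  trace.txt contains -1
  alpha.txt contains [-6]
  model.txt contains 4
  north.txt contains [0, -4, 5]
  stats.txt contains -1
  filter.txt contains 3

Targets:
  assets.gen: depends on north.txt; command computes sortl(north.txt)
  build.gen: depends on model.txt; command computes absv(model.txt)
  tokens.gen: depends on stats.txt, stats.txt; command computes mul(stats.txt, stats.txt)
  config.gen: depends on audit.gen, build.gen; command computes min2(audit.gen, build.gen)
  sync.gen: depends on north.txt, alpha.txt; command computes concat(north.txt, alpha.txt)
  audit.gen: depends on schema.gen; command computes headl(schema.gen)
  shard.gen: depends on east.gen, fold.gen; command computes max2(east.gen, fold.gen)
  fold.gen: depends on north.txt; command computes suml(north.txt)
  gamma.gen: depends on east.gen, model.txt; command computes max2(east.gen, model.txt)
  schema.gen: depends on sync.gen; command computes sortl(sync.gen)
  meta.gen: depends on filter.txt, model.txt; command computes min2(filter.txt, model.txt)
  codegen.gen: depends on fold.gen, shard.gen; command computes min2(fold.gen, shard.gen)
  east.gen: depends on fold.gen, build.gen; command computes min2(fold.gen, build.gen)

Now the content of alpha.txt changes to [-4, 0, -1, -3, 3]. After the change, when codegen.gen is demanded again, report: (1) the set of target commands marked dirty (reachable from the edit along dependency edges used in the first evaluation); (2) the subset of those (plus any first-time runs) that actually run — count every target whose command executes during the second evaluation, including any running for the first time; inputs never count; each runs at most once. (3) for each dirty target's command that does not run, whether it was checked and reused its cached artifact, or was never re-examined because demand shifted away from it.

First demand of the output computes:
  build.gen = absv(4) = 4
  fold.gen = suml([0, -4, 5]) = 1
  east.gen = min2(1, 4) = 1
  shard.gen = max2(1, 1) = 1
  codegen.gen = min2(1, 1) = 1

After the edit, cleaning proceeds:
  alpha.txt only reaches undemanded nodes; the second demand re-runs nothing.

Note the shortcut — alpha.txt feeds only undemanded nodes, so no recomputation happens.

The edit dirties: none.
0 target commands run: none.
No dirty target's command escaped a run.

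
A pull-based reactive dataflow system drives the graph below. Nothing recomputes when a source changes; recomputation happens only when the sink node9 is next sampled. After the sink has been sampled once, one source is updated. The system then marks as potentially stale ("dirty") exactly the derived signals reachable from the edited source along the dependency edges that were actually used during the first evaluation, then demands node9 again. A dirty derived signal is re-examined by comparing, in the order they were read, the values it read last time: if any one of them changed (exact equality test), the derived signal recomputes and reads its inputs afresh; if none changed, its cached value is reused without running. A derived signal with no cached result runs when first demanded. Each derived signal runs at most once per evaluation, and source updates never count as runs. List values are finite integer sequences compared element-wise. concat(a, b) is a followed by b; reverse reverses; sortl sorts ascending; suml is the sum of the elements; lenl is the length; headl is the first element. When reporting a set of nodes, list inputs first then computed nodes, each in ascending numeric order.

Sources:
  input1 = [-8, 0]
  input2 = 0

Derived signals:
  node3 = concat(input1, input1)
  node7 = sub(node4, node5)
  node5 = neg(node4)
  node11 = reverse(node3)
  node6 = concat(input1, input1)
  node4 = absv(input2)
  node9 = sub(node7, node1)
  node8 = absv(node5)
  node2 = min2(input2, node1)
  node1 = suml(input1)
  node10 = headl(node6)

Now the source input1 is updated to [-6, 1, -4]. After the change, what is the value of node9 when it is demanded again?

First evaluation (everything demanded from the output):
  node1 = suml([-8, 0]) = -8
  node4 = absv(0) = 0
  node5 = neg(0) = 0
  node7 = sub(0, 0) = 0
  node9 = sub(0, -8) = 8

Propagation after the edit:
  node1: runs — input1 [-8, 0]->[-6, 1, -4]; result -9.
  node9: runs — node1 -8->-9; result 9.

New value of node9: 9.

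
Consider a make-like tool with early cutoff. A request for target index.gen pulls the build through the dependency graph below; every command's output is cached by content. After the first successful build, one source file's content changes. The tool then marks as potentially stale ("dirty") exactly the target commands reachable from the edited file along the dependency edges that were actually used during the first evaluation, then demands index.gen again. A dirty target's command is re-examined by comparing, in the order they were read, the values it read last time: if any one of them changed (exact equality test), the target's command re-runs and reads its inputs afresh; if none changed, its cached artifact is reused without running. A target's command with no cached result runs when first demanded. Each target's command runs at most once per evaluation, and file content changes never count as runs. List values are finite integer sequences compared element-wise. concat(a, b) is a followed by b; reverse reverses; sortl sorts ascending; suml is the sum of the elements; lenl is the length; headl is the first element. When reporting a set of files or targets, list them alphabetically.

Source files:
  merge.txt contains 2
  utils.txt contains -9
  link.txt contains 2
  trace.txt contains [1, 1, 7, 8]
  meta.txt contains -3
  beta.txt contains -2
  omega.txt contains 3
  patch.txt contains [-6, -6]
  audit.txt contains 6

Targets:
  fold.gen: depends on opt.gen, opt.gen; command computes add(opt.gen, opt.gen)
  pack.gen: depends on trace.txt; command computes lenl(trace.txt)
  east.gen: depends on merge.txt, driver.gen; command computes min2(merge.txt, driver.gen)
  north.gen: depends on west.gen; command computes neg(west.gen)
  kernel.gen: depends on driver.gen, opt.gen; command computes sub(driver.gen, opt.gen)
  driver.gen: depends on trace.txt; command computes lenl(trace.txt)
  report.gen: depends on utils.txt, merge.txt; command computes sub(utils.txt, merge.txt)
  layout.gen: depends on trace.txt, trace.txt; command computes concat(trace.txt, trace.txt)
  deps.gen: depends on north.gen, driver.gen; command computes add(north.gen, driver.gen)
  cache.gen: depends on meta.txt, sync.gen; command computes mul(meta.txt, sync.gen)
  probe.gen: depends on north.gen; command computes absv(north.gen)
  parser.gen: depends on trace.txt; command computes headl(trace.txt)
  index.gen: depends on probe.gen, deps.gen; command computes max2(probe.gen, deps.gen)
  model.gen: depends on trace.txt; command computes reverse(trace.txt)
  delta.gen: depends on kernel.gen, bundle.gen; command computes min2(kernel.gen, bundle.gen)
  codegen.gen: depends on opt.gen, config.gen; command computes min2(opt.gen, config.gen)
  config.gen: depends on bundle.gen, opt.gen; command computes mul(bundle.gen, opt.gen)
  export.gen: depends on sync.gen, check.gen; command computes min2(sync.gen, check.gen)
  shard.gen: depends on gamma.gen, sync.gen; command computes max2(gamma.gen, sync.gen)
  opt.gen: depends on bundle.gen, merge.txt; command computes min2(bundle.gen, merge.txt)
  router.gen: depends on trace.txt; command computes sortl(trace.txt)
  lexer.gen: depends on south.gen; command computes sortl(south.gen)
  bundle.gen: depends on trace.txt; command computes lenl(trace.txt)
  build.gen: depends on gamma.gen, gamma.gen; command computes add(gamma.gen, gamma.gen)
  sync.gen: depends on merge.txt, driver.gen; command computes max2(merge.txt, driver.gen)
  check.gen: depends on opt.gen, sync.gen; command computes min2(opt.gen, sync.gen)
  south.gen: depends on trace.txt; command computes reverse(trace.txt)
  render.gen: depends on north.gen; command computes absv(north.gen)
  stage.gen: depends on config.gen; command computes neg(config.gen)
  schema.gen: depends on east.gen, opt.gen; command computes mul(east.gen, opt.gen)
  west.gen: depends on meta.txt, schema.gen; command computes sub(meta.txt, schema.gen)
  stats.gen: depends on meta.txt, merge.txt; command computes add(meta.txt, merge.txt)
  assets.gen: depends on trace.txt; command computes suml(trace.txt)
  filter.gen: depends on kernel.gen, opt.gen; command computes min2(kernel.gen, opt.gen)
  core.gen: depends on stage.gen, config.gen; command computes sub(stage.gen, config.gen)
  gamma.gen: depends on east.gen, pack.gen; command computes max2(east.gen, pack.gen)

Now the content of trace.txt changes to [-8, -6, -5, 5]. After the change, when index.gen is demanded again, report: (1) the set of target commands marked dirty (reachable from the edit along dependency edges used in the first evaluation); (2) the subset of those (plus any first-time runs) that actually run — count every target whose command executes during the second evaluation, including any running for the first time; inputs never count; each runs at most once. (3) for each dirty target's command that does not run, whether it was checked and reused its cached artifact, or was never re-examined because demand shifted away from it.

The edit dirties: bundle.gen, deps.gen, driver.gen, east.gen, index.gen, north.gen, opt.gen, probe.gen, schema.gen, west.gen.
2 target commands run: bundle.gen, driver.gen.
Cache hits after checking: deps.gen, east.gen, index.gen, north.gen, opt.gen, probe.gen, schema.gen, west.gen.
Note where the cutoff bites: opt.gen is checked, finds nothing changed, and keeps its cache.

First demand of the output computes:
  bundle.gen = lenl([1, 1, 7, 8]) = 4
  driver.gen = lenl([1, 1, 7, 8]) = 4
  east.gen = min2(2, 4) = 2
  opt.gen = min2(4, 2) = 2
  schema.gen = mul(2, 2) = 4
  west.gen = sub(-3, 4) = -7
  north.gen = neg(-7) = 7
  deps.gen = add(7, 4) = 11
  probe.gen = absv(7) = 7
  index.gen = max2(7, 11) = 11

After the edit, cleaning proceeds:
  bundle.gen: a read changed (trace.txt [1, 1, 7, 8]->[-8, -6, -5, 5]) — executes, giving 4 — identical to its old value.
  driver.gen: a read changed (trace.txt [1, 1, 7, 8]->[-8, -6, -5, 5]) — executes, giving 4 — identical to its old value.
  east.gen: dirty, but its reads are unchanged (merge.txt unchanged, driver.gen unchanged); cached 2 stands.
  opt.gen: dirty, but its reads are unchanged (bundle.gen unchanged, merge.txt unchanged); cached 2 stands.
  schema.gen: dirty, but its reads are unchanged (east.gen unchanged, opt.gen unchanged); cached 4 stands.
  west.gen: dirty, but its reads are unchanged (meta.txt unchanged, schema.gen unchanged); cached -7 stands.
  north.gen: dirty, but its reads are unchanged (west.gen unchanged); cached 7 stands.
  deps.gen: dirty, but its reads are unchanged (north.gen unchanged, driver.gen unchanged); cached 11 stands.
  probe.gen: dirty, but its reads are unchanged (north.gen unchanged); cached 7 stands.
  index.gen: dirty, but its reads are unchanged (probe.gen unchanged, deps.gen unchanged); cached 11 stands.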